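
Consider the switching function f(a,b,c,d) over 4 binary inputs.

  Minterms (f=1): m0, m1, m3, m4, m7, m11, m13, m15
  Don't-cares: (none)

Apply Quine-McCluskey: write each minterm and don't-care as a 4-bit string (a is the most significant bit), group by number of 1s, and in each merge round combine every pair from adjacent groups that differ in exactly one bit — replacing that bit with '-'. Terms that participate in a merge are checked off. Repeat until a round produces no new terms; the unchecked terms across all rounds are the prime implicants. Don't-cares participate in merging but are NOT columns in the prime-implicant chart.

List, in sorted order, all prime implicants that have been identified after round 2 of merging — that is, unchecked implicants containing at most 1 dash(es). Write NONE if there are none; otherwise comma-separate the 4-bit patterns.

[col 0] 0000*, 0001*, 0011*, 0100*, 0111*, 1011*, 1101*, 1111*
[col 1] -011*, -111*, 0-00, 0-11*, 00-1, 000-, 1-11*, 11-1
[col 2] --11
Prime implicants: --11, 0-00, 00-1, 000-, 11-1

0-00, 00-1, 000-, 11-1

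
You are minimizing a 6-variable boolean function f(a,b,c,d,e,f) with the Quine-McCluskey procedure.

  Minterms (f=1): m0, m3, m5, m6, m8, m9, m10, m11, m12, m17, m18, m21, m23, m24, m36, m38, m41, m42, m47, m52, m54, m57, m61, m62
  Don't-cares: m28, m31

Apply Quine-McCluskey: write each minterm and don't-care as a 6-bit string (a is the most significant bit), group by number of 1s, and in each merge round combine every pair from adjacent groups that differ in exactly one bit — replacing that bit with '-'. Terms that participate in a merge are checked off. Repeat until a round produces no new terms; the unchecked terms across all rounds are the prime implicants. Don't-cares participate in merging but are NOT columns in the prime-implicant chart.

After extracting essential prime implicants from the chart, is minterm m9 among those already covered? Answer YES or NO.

size-2^0 implicants → 000000(✓)  000011(✓)  000101(✓)  000110(✓)  001000(✓)  001001(✓)  001010(✓)  001011(✓)  001100(✓)  010001(✓)  010010  010101(✓)  010111(✓)  011000(✓)  011100(✓)  011111(✓)  100100(✓)  100110(✓)  101001(✓)  101010(✓)  101111  110100(✓)  110110(✓)  111001(✓)  111101(✓)  111110(✓)
size-2^1 implicants → -00110  -01001  -01010  0-0101  0-1000(✓)  0-1100(✓)  00-000  00-011  001-00(✓)  0010-0(✓)  0010-1(✓)  00100-(✓)  00101-(✓)  01-111  010-01  0101-1  011-00(✓)  1-0100(✓)  1-0110(✓)  1-1001  1001-0(✓)  11-110  1101-0(✓)  111-01
size-2^2 implicants → 0-1-00  0010--  1-01-0
Unchecked terms (primes): -00110, -01001, -01010, 0-0101, 0-1-00, 00-000, 00-011, 0010--, 01-111, 010-01, 010010, 0101-1, 1-01-0, 1-1001, 101111, 11-110, 111-01
Minterm coverage:
  m0 ⊆ 00-000 [E]
  m3 ⊆ 00-011 [E]
  m5 ⊆ 0-0101 [E]
  m6 ⊆ -00110 [E]
  m8 ⊆ 0-1-00,00-000,0010--
  m9 ⊆ -01001,0010--
  m10 ⊆ -01010,0010--
  m11 ⊆ 00-011,0010--
  m12 ⊆ 0-1-00 [E]
  m17 ⊆ 010-01 [E]
  m18 ⊆ 010010 [E]
  m21 ⊆ 0-0101,010-01,0101-1
  m23 ⊆ 01-111,0101-1
  m24 ⊆ 0-1-00 [E]
  m36 ⊆ 1-01-0 [E]
  m38 ⊆ -00110,1-01-0
  m41 ⊆ -01001,1-1001
  m42 ⊆ -01010 [E]
  m47 ⊆ 101111 [E]
  m52 ⊆ 1-01-0 [E]
  m54 ⊆ 1-01-0,11-110
  m57 ⊆ 1-1001,111-01
  m61 ⊆ 111-01 [E]
  m62 ⊆ 11-110 [E]
E = {-00110, -01010, 0-0101, 0-1-00, 00-000, 00-011, 010-01, 010010, 1-01-0, 101111, 11-110, 111-01}

NO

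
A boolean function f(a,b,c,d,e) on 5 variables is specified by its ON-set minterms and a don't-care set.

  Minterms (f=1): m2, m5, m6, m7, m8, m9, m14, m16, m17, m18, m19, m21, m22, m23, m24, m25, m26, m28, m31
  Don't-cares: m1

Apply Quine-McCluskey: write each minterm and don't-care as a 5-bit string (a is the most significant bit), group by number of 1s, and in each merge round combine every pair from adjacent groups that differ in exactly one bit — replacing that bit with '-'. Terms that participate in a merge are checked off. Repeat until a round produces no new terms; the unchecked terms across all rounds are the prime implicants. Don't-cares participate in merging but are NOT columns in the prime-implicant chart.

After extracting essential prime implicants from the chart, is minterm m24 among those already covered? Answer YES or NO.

YES

size-2^0 implicants → 00001(✓)  00010(✓)  00101(✓)  00110(✓)  00111(✓)  01000(✓)  01001(✓)  01110(✓)  10000(✓)  10001(✓)  10010(✓)  10011(✓)  10101(✓)  10110(✓)  10111(✓)  11000(✓)  11001(✓)  11010(✓)  11100(✓)  11111(✓)
size-2^1 implicants → -0001(✓)  -0010(✓)  -0101(✓)  -0110(✓)  -0111(✓)  -1000(✓)  -1001(✓)  0-001(✓)  0-110  00-01(✓)  00-10(✓)  001-1(✓)  0011-(✓)  0100-(✓)  1-000(✓)  1-001(✓)  1-010(✓)  1-111  10-01(✓)  10-10(✓)  10-11(✓)  100-0(✓)  100-1(✓)  1000-(✓)  1001-(✓)  101-1(✓)  1011-(✓)  11-00  110-0(✓)  1100-(✓)
size-2^2 implicants → --001  -0-01  -0-10  -01-1  -011-  -100-  1-0-0  1-00-  10--1  10-1-  100--
Unchecked terms (primes): --001, -0-01, -0-10, -01-1, -011-, -100-, 0-110, 1-0-0, 1-00-, 1-111, 10--1, 10-1-, 100--, 11-00
Minterm coverage:
  m2 ⊆ -0-10 [E]
  m5 ⊆ -0-01,-01-1
  m6 ⊆ -0-10,-011-,0-110
  m7 ⊆ -01-1,-011-
  m8 ⊆ -100- [E]
  m9 ⊆ --001,-100-
  m14 ⊆ 0-110 [E]
  m16 ⊆ 1-0-0,1-00-,100--
  m17 ⊆ --001,-0-01,1-00-,10--1,100--
  m18 ⊆ -0-10,1-0-0,10-1-,100--
  m19 ⊆ 10--1,10-1-,100--
  m21 ⊆ -0-01,-01-1,10--1
  m22 ⊆ -0-10,-011-,10-1-
  m23 ⊆ -01-1,-011-,1-111,10--1,10-1-
  m24 ⊆ -100-,1-0-0,1-00-,11-00
  m25 ⊆ --001,-100-,1-00-
  m26 ⊆ 1-0-0 [E]
  m28 ⊆ 11-00 [E]
  m31 ⊆ 1-111 [E]
E = {-0-10, -100-, 0-110, 1-0-0, 1-111, 11-00}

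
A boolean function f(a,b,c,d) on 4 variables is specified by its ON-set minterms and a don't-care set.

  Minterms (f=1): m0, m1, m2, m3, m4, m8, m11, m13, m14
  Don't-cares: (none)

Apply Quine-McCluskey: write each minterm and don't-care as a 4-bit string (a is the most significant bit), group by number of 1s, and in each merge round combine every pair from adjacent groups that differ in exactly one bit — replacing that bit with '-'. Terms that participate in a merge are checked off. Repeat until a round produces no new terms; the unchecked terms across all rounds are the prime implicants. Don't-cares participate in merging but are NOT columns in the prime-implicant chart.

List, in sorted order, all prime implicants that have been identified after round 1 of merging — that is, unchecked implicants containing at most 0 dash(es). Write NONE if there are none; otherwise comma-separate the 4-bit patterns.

1101, 1110

Round 0: 0000✓ 0001✓ 0010✓ 0011✓ 0100✓ 1000✓ 1011✓ 1101 1110
Round 1: -000 -011 0-00 00-0✓ 00-1✓ 000-✓ 001-✓
Round 2: 00--
PIs = {-000, -011, 0-00, 00--, 1101, 1110}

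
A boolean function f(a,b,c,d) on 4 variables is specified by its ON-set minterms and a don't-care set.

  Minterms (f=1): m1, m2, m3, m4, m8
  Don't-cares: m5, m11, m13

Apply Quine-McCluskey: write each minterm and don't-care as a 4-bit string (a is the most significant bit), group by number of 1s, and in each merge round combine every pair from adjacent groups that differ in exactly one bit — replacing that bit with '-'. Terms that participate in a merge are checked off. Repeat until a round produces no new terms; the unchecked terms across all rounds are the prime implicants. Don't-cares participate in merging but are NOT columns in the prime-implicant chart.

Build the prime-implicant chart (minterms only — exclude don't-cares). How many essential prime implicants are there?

[col 0] 0001*, 0010*, 0011*, 0100*, 0101*, 1000, 1011*, 1101*
[col 1] -011, -101, 0-01, 00-1, 001-, 010-
Prime implicants: -011, -101, 0-01, 00-1, 001-, 010-, 1000
PI chart (minterm → PIs covering it):
  1 | 0-01,00-1
  2 | 001-  (sole → essential)
  3 | -011,00-1,001-
  4 | 010-  (sole → essential)
  8 | 1000  (sole → essential)
Essential prime implicants: 001-, 010-, 1000

3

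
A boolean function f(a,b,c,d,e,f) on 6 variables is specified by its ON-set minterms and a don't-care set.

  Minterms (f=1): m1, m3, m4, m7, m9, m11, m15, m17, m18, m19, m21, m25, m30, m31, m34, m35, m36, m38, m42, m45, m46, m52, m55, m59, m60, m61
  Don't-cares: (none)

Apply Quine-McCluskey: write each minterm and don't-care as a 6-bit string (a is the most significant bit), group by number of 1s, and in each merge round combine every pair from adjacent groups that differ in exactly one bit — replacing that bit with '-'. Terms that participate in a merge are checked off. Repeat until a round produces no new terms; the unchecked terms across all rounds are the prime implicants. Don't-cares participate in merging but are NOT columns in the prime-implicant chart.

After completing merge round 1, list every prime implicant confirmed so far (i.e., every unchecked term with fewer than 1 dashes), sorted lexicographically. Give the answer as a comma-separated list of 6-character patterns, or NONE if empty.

110111, 111011

size-2^0 implicants → 000001(✓)  000011(✓)  000100(✓)  000111(✓)  001001(✓)  001011(✓)  001111(✓)  010001(✓)  010010(✓)  010011(✓)  010101(✓)  011001(✓)  011110(✓)  011111(✓)  100010(✓)  100011(✓)  100100(✓)  100110(✓)  101010(✓)  101101(✓)  101110(✓)  110100(✓)  110111  111011  111100(✓)  111101(✓)
size-2^1 implicants → -00011  -00100  0-0001(✓)  0-0011(✓)  0-1001(✓)  0-1111  00-001(✓)  00-011(✓)  00-111(✓)  000-11(✓)  0000-1(✓)  001-11(✓)  0010-1(✓)  01-001(✓)  010-01  0100-1(✓)  01001-  01111-  1-0100  1-1101  10-010(✓)  10-110(✓)  100-10(✓)  10001-  1001-0  101-10(✓)  11-100  11110-
size-2^2 implicants → 0--001  0-00-1  00--11  00-0-1  10--10
Unchecked terms (primes): -00011, -00100, 0--001, 0-00-1, 0-1111, 00--11, 00-0-1, 010-01, 01001-, 01111-, 1-0100, 1-1101, 10--10, 10001-, 1001-0, 11-100, 110111, 111011, 11110-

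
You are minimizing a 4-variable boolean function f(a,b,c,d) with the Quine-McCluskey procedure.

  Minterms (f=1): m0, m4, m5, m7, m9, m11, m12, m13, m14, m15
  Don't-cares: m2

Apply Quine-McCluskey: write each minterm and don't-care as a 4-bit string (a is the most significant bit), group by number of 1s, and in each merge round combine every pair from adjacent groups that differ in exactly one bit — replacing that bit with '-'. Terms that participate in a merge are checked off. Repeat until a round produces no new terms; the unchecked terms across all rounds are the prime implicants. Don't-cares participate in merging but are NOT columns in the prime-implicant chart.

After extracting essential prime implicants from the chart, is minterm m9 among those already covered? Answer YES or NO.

[col 0] 0000*, 0010*, 0100*, 0101*, 0111*, 1001*, 1011*, 1100*, 1101*, 1110*, 1111*
[col 1] -100*, -101*, -111*, 0-00, 00-0, 01-1*, 010-*, 1-01*, 1-11*, 10-1*, 11-0*, 11-1*, 110-*, 111-*
[col 2] -1-1, -10-, 1--1, 11--
Prime implicants: -1-1, -10-, 0-00, 00-0, 1--1, 11--
PI chart (minterm → PIs covering it):
  0 | 0-00,00-0
  4 | -10-,0-00
  5 | -1-1,-10-
  7 | -1-1  (sole → essential)
  9 | 1--1  (sole → essential)
  11 | 1--1  (sole → essential)
  12 | -10-,11--
  13 | -1-1,-10-,1--1,11--
  14 | 11--  (sole → essential)
  15 | -1-1,1--1,11--
Essential prime implicants: -1-1, 1--1, 11--

YES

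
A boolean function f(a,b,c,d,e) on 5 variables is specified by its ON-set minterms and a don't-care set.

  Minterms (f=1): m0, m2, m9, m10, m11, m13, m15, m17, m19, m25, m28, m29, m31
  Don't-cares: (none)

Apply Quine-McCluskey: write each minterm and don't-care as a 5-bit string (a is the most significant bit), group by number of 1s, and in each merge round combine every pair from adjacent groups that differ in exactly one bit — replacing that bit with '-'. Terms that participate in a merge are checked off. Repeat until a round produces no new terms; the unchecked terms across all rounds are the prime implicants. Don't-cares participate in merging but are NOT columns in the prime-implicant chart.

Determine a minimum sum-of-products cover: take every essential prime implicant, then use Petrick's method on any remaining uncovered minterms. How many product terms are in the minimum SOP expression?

6

[col 0] 00000*, 00010*, 01001*, 01010*, 01011*, 01101*, 01111*, 10001*, 10011*, 11001*, 11100*, 11101*, 11111*
[col 1] -1001*, -1101*, -1111*, 0-010, 000-0, 01-01*, 01-11*, 010-1*, 0101-, 011-1*, 1-001, 100-1, 11-01*, 111-1*, 1110-
[col 2] -1-01, -11-1, 01--1
Prime implicants: -1-01, -11-1, 0-010, 000-0, 01--1, 0101-, 1-001, 100-1, 1110-
PI chart (minterm → PIs covering it):
  0 | 000-0  (sole → essential)
  2 | 0-010,000-0
  9 | -1-01,01--1
  10 | 0-010,0101-
  11 | 01--1,0101-
  13 | -1-01,-11-1,01--1
  15 | -11-1,01--1
  17 | 1-001,100-1
  19 | 100-1  (sole → essential)
  25 | -1-01,1-001
  28 | 1110-  (sole → essential)
  29 | -1-01,-11-1,1110-
  31 | -11-1  (sole → essential)
Essential prime implicants: -11-1, 000-0, 100-1, 1110-
Petrick residual → -1-01, 0101-
Minimum SOP uses 6 PIs: bd'e + bce + a'b'c'e' + a'bc'd + ab'c'e + abcd'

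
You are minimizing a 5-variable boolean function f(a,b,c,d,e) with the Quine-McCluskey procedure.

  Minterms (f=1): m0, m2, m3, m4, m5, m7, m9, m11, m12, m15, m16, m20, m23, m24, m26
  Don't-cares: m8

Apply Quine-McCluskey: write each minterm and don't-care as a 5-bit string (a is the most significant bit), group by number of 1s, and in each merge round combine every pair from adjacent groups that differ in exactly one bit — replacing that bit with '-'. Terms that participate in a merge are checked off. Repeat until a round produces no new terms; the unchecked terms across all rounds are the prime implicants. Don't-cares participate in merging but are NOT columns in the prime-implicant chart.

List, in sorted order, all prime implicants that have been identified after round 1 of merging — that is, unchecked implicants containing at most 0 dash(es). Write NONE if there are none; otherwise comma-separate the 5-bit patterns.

size-2^0 implicants → 00000(✓)  00010(✓)  00011(✓)  00100(✓)  00101(✓)  00111(✓)  01000(✓)  01001(✓)  01011(✓)  01100(✓)  01111(✓)  10000(✓)  10100(✓)  10111(✓)  11000(✓)  11010(✓)
size-2^1 implicants → -0000(✓)  -0100(✓)  -0111  -1000(✓)  0-000(✓)  0-011(✓)  0-100(✓)  0-111(✓)  00-00(✓)  00-11(✓)  000-0  0001-  001-1  0010-  01-00(✓)  01-11(✓)  010-1  0100-  1-000(✓)  10-00(✓)  110-0
size-2^2 implicants → --000  -0-00  0--00  0--11
Unchecked terms (primes): --000, -0-00, -0111, 0--00, 0--11, 000-0, 0001-, 001-1, 0010-, 010-1, 0100-, 110-0

NONE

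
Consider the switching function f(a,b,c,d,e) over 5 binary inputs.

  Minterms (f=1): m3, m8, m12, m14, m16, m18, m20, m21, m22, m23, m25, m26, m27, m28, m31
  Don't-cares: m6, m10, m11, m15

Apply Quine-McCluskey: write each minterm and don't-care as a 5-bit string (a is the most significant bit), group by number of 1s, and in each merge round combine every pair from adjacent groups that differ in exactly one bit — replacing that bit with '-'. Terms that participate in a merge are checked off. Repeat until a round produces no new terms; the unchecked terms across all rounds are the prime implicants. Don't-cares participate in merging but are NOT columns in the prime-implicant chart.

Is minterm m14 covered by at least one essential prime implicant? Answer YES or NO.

[col 0] 00011*, 00110*, 01000*, 01010*, 01011*, 01100*, 01110*, 01111*, 10000*, 10010*, 10100*, 10101*, 10110*, 10111*, 11001*, 11010*, 11011*, 11100*, 11111*
[col 1] -0110, -1010*, -1011*, -1100, -1111*, 0-011, 0-110, 01-00*, 01-10*, 01-11*, 010-0*, 0101-*, 011-0*, 0111-*, 1-010, 1-100, 1-111, 10-00*, 10-10*, 100-0*, 101-0*, 101-1*, 1010-*, 1011-*, 11-11*, 110-1, 1101-*
[col 2] -1-11, -101-, 01--0, 01-1-, 10--0, 101--
Prime implicants: -0110, -1-11, -101-, -1100, 0-011, 0-110, 01--0, 01-1-, 1-010, 1-100, 1-111, 10--0, 101--, 110-1
PI chart (minterm → PIs covering it):
  3 | 0-011  (sole → essential)
  8 | 01--0  (sole → essential)
  12 | -1100,01--0
  14 | 0-110,01--0,01-1-
  16 | 10--0  (sole → essential)
  18 | 1-010,10--0
  20 | 1-100,10--0,101--
  21 | 101--  (sole → essential)
  22 | -0110,10--0,101--
  23 | 1-111,101--
  25 | 110-1  (sole → essential)
  26 | -101-,1-010
  27 | -1-11,-101-,110-1
  28 | -1100,1-100
  31 | -1-11,1-111
Essential prime implicants: 0-011, 01--0, 10--0, 101--, 110-1

YES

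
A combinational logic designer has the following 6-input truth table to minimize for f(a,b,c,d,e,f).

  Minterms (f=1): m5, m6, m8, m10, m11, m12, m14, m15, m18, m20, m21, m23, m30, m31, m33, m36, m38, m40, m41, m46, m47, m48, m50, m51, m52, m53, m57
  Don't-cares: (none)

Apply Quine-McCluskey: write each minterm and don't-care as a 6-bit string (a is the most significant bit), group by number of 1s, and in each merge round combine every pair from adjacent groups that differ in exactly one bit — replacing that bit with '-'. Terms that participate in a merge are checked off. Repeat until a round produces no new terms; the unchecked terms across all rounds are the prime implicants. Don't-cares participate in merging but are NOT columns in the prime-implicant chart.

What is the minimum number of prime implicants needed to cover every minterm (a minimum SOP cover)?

15

size-2^0 implicants → 000101(✓)  000110(✓)  001000(✓)  001010(✓)  001011(✓)  001100(✓)  001110(✓)  001111(✓)  010010(✓)  010100(✓)  010101(✓)  010111(✓)  011110(✓)  011111(✓)  100001(✓)  100100(✓)  100110(✓)  101000(✓)  101001(✓)  101110(✓)  101111(✓)  110000(✓)  110010(✓)  110011(✓)  110100(✓)  110101(✓)  111001(✓)
size-2^1 implicants → -00110(✓)  -01000  -01110(✓)  -01111(✓)  -10010  -10100(✓)  -10101(✓)  0-0101  0-1110(✓)  0-1111(✓)  00-110(✓)  001-00(✓)  001-10(✓)  001-11(✓)  0010-0(✓)  00101-(✓)  0011-0(✓)  00111-(✓)  01-111  0101-1  01010-(✓)  01111-(✓)  1-0100  1-1001  10-001  10-110(✓)  1001-0  10100-  10111-(✓)  110-00  1100-0  11001-  11010-(✓)
size-2^2 implicants → -0-110  -0111-  -1010-  0-111-  001--0  001-1-
Unchecked terms (primes): -0-110, -01000, -0111-, -10010, -1010-, 0-0101, 0-111-, 001--0, 001-1-, 01-111, 0101-1, 1-0100, 1-1001, 10-001, 1001-0, 10100-, 110-00, 1100-0, 11001-
Minterm coverage:
  m5 ⊆ 0-0101 [E]
  m6 ⊆ -0-110 [E]
  m8 ⊆ -01000,001--0
  m10 ⊆ 001--0,001-1-
  m11 ⊆ 001-1- [E]
  m12 ⊆ 001--0 [E]
  m14 ⊆ -0-110,-0111-,0-111-,001--0,001-1-
  m15 ⊆ -0111-,0-111-,001-1-
  m18 ⊆ -10010 [E]
  m20 ⊆ -1010- [E]
  m21 ⊆ -1010-,0-0101,0101-1
  m23 ⊆ 01-111,0101-1
  m30 ⊆ 0-111- [E]
  m31 ⊆ 0-111-,01-111
  m33 ⊆ 10-001 [E]
  m36 ⊆ 1-0100,1001-0
  m38 ⊆ -0-110,1001-0
  m40 ⊆ -01000,10100-
  m41 ⊆ 1-1001,10-001,10100-
  m46 ⊆ -0-110,-0111-
  m47 ⊆ -0111- [E]
  m48 ⊆ 110-00,1100-0
  m50 ⊆ -10010,1100-0,11001-
  m51 ⊆ 11001- [E]
  m52 ⊆ -1010-,1-0100,110-00
  m53 ⊆ -1010- [E]
  m57 ⊆ 1-1001 [E]
E = {-0-110, -0111-, -10010, -1010-, 0-0101, 0-111-, 001--0, 001-1-, 1-1001, 10-001, 11001-}
Petrick residual → -01000, 01-111, 1-0100, 110-00
Cover = b'def' + b'cd'e'f' + b'cde + bc'd'ef' + bc'de' + a'c'de'f + a'cde + a'b'cf' + a'b'ce + a'bdef + ac'de'f' + acd'e'f + ab'd'e'f + abc'e'f' + abc'd'e  |cover|=15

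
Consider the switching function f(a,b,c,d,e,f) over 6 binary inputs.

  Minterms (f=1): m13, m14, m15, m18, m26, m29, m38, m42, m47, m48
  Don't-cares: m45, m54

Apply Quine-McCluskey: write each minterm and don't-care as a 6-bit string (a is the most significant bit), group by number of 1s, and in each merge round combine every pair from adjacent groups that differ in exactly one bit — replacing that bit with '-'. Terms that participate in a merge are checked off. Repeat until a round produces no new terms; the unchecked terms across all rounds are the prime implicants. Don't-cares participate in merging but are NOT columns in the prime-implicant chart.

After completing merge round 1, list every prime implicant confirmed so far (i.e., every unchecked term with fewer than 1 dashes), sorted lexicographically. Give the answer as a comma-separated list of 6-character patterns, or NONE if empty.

101010, 110000

Round 0: 001101✓ 001110✓ 001111✓ 010010✓ 011010✓ 011101✓ 100110✓ 101010 101101✓ 101111✓ 110000 110110✓
Round 1: -01101✓ -01111✓ 0-1101 0011-1✓ 00111- 01-010 1-0110 1011-1✓
Round 2: -011-1
PIs = {-011-1, 0-1101, 00111-, 01-010, 1-0110, 101010, 110000}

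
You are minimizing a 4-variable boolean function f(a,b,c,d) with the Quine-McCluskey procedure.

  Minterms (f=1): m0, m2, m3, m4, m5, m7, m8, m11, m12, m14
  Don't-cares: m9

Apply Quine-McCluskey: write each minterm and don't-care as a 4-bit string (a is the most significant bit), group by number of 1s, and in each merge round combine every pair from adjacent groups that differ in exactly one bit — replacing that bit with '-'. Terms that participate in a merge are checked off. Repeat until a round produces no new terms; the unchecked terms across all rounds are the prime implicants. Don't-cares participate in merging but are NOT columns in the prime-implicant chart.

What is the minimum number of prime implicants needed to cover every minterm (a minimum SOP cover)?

Round 0: 0000✓ 0010✓ 0011✓ 0100✓ 0101✓ 0111✓ 1000✓ 1001✓ 1011✓ 1100✓ 1110✓
Round 1: -000✓ -011 -100✓ 0-00✓ 0-11 00-0 001- 01-1 010- 1-00✓ 10-1 100- 11-0
Round 2: --00
PIs = {--00, -011, 0-11, 00-0, 001-, 01-1, 010-, 10-1, 100-, 11-0}
Coverage chart:
  m0: --00,00-0
  m2: 00-0,001-
  m3: -011,0-11,001-
  m4: --00,010-
  m5: 01-1,010-
  m7: 0-11,01-1
  m8: --00,100-
  m11: -011,10-1
  m12: --00,11-0
  m14: 11-0 ←essential
Essential: 11-0
Petrick residual → --00, -011, 00-0, 01-1
Min cover (5 terms): c'd' + b'cd + a'b'd' + a'bd + abd'

5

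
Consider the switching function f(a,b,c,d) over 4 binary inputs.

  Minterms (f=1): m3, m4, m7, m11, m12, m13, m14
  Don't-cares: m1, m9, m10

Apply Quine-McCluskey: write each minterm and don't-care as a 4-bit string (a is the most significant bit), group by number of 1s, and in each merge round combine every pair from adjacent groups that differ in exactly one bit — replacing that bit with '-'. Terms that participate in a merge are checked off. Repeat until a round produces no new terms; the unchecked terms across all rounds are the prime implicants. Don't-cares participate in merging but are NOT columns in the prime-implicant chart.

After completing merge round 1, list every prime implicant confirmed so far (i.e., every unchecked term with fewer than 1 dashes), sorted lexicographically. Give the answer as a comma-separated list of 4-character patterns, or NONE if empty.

[col 0] 0001*, 0011*, 0100*, 0111*, 1001*, 1010*, 1011*, 1100*, 1101*, 1110*
[col 1] -001*, -011*, -100, 0-11, 00-1*, 1-01, 1-10, 10-1*, 101-, 11-0, 110-
[col 2] -0-1
Prime implicants: -0-1, -100, 0-11, 1-01, 1-10, 101-, 11-0, 110-

NONE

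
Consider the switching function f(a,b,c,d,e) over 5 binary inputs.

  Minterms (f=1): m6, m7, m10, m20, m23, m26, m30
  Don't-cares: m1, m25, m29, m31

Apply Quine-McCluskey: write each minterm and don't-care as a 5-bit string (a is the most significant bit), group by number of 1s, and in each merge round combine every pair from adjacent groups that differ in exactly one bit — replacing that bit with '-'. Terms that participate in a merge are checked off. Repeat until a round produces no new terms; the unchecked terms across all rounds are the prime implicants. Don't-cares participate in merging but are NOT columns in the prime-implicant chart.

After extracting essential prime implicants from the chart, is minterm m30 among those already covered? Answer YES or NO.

Round 0: 00001 00110✓ 00111✓ 01010✓ 10100 10111✓ 11001✓ 11010✓ 11101✓ 11110✓ 11111✓
Round 1: -0111 -1010 0011- 1-111 11-01 11-10 111-1 1111-
PIs = {-0111, -1010, 00001, 0011-, 1-111, 10100, 11-01, 11-10, 111-1, 1111-}
Coverage chart:
  m6: 0011- ←essential
  m7: -0111,0011-
  m10: -1010 ←essential
  m20: 10100 ←essential
  m23: -0111,1-111
  m26: -1010,11-10
  m30: 11-10,1111-
Essential: -1010, 0011-, 10100

NO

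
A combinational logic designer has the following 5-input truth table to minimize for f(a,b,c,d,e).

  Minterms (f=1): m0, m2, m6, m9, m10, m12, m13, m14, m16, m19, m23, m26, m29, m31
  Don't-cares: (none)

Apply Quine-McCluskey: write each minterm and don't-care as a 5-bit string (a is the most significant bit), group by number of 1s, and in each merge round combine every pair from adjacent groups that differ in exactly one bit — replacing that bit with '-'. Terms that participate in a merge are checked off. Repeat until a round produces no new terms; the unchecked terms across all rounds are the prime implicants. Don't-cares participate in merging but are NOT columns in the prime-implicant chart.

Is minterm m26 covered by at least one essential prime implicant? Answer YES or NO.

[col 0] 00000*, 00010*, 00110*, 01001*, 01010*, 01100*, 01101*, 01110*, 10000*, 10011*, 10111*, 11010*, 11101*, 11111*
[col 1] -0000, -1010, -1101, 0-010*, 0-110*, 00-10*, 000-0, 01-01, 01-10*, 011-0, 0110-, 1-111, 10-11, 111-1
[col 2] 0--10
Prime implicants: -0000, -1010, -1101, 0--10, 000-0, 01-01, 011-0, 0110-, 1-111, 10-11, 111-1
PI chart (minterm → PIs covering it):
  0 | -0000,000-0
  2 | 0--10,000-0
  6 | 0--10  (sole → essential)
  9 | 01-01  (sole → essential)
  10 | -1010,0--10
  12 | 011-0,0110-
  13 | -1101,01-01,0110-
  14 | 0--10,011-0
  16 | -0000  (sole → essential)
  19 | 10-11  (sole → essential)
  23 | 1-111,10-11
  26 | -1010  (sole → essential)
  29 | -1101,111-1
  31 | 1-111,111-1
Essential prime implicants: -0000, -1010, 0--10, 01-01, 10-11

YES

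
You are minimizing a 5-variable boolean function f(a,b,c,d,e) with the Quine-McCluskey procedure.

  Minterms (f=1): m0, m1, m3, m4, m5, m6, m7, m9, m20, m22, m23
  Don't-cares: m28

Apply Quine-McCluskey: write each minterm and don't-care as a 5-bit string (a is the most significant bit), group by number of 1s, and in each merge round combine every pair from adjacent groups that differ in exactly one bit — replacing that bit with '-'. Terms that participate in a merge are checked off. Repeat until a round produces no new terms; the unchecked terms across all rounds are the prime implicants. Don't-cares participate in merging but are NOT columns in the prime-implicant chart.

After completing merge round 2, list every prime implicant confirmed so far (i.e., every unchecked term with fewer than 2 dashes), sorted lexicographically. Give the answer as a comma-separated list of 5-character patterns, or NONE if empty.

0-001, 1-100

Round 0: 00000✓ 00001✓ 00011✓ 00100✓ 00101✓ 00110✓ 00111✓ 01001✓ 10100✓ 10110✓ 10111✓ 11100✓
Round 1: -0100✓ -0110✓ -0111✓ 0-001 00-00✓ 00-01✓ 00-11✓ 000-1✓ 0000-✓ 001-0✓ 001-1✓ 0010-✓ 0011-✓ 1-100 101-0✓ 1011-✓
Round 2: -01-0 -011- 00--1 00-0- 001--
PIs = {-01-0, -011-, 0-001, 00--1, 00-0-, 001--, 1-100}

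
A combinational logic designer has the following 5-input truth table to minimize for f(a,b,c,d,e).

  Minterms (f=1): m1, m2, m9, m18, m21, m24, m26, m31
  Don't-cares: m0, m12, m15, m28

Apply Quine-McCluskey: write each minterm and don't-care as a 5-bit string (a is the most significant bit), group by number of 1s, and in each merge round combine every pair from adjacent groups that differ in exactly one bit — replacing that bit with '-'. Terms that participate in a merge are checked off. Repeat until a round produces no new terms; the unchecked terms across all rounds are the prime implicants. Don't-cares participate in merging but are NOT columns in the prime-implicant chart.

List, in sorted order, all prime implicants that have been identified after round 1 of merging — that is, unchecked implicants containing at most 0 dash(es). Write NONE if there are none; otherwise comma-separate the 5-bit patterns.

Round 0: 00000✓ 00001✓ 00010✓ 01001✓ 01100✓ 01111✓ 10010✓ 10101 11000✓ 11010✓ 11100✓ 11111✓
Round 1: -0010 -1100 -1111 0-001 000-0 0000- 1-010 11-00 110-0
PIs = {-0010, -1100, -1111, 0-001, 000-0, 0000-, 1-010, 10101, 11-00, 110-0}

10101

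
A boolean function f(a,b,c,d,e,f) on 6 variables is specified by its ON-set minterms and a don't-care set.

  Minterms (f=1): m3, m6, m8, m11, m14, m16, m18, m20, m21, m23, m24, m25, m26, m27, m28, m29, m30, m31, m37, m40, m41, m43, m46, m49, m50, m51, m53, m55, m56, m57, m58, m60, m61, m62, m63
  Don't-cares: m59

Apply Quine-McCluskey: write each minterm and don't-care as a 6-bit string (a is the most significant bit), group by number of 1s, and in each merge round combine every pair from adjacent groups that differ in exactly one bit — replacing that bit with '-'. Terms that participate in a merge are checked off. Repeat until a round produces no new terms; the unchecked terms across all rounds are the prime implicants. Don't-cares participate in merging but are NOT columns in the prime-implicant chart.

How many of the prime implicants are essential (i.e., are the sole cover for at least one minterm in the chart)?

8

size-2^0 implicants → 000011(✓)  000110(✓)  001000(✓)  001011(✓)  001110(✓)  010000(✓)  010010(✓)  010100(✓)  010101(✓)  010111(✓)  011000(✓)  011001(✓)  011010(✓)  011011(✓)  011100(✓)  011101(✓)  011110(✓)  011111(✓)  100101(✓)  101000(✓)  101001(✓)  101011(✓)  101110(✓)  110001(✓)  110010(✓)  110011(✓)  110101(✓)  110111(✓)  111000(✓)  111001(✓)  111010(✓)  111011(✓)  111100(✓)  111101(✓)  111110(✓)  111111(✓)
size-2^1 implicants → -01000(✓)  -01011(✓)  -01110(✓)  -10010(✓)  -10101(✓)  -10111(✓)  -11000(✓)  -11001(✓)  -11010(✓)  -11011(✓)  -11100(✓)  -11101(✓)  -11110(✓)  -11111(✓)  0-1000(✓)  0-1011(✓)  0-1110(✓)  00-011  00-110  01-000(✓)  01-010(✓)  01-100(✓)  01-101(✓)  01-111(✓)  010-00(✓)  0100-0(✓)  0101-1(✓)  01010-(✓)  011-00(✓)  011-01(✓)  011-10(✓)  011-11(✓)  0110-0(✓)  0110-1(✓)  01100-(✓)  01101-(✓)  0111-0(✓)  0111-1(✓)  01110-(✓)  01111-(✓)  1-0101  1-1000(✓)  1-1001(✓)  1-1011(✓)  1-1110(✓)  1010-1(✓)  10100-(✓)  11-001(✓)  11-010(✓)  11-011(✓)  11-101(✓)  11-111(✓)  110-01(✓)  110-11(✓)  1100-1(✓)  11001-(✓)  1101-1(✓)  111-00(✓)  111-01(✓)  111-10(✓)  111-11(✓)  1110-0(✓)  1110-1(✓)  11100-(✓)  11101-(✓)  1111-0(✓)  1111-1(✓)  11110-(✓)  11111-(✓)
size-2^2 implicants → --1000  --1011  --1110  -1-010  -1-101(✓)  -1-111(✓)  -101-1(✓)  -11-00(✓)  -11-01(✓)  -11-10(✓)  -11-11(✓)  -110-0(✓)  -110-1(✓)  -1100-(✓)  -1101-(✓)  -111-0(✓)  -111-1(✓)  -1110-(✓)  -1111-(✓)  01--00  01-0-0  01-1-1(✓)  01-10-  011--0(✓)  011--1(✓)  011-0-(✓)  011-1-(✓)  0110--(✓)  0111--(✓)  1-10-1  1-100-  11--01(✓)  11--11(✓)  11-0-1(✓)  11-01-  11-1-1(✓)  110--1(✓)  111--0(✓)  111--1(✓)  111-0-(✓)  111-1-(✓)  1110--(✓)  1111--(✓)
size-2^3 implicants → -1-1-1  -11--0(✓)  -11--1(✓)  -11-0-(✓)  -11-1-(✓)  -110--(✓)  -111--(✓)  011---(✓)  11---1  111---(✓)
size-2^4 implicants → -11---
Unchecked terms (primes): --1000, --1011, --1110, -1-010, -1-1-1, -11---, 00-011, 00-110, 01--00, 01-0-0, 01-10-, 1-0101, 1-10-1, 1-100-, 11---1, 11-01-
Minterm coverage:
  m3 ⊆ 00-011 [E]
  m6 ⊆ 00-110 [E]
  m8 ⊆ --1000 [E]
  m11 ⊆ --1011,00-011
  m14 ⊆ --1110,00-110
  m16 ⊆ 01--00,01-0-0
  m18 ⊆ -1-010,01-0-0
  m20 ⊆ 01--00,01-10-
  m21 ⊆ -1-1-1,01-10-
  m23 ⊆ -1-1-1 [E]
  m24 ⊆ --1000,-11---,01--00,01-0-0
  m25 ⊆ -11--- [E]
  m26 ⊆ -1-010,-11---,01-0-0
  m27 ⊆ --1011,-11---
  m28 ⊆ -11---,01--00,01-10-
  m29 ⊆ -1-1-1,-11---,01-10-
  m30 ⊆ --1110,-11---
  m31 ⊆ -1-1-1,-11---
  m37 ⊆ 1-0101 [E]
  m40 ⊆ --1000,1-100-
  m41 ⊆ 1-10-1,1-100-
  m43 ⊆ --1011,1-10-1
  m46 ⊆ --1110 [E]
  m49 ⊆ 11---1 [E]
  m50 ⊆ -1-010,11-01-
  m51 ⊆ 11---1,11-01-
  m53 ⊆ -1-1-1,1-0101,11---1
  m55 ⊆ -1-1-1,11---1
  m56 ⊆ --1000,-11---,1-100-
  m57 ⊆ -11---,1-10-1,1-100-,11---1
  m58 ⊆ -1-010,-11---,11-01-
  m60 ⊆ -11--- [E]
  m61 ⊆ -1-1-1,-11---,11---1
  m62 ⊆ --1110,-11---
  m63 ⊆ -1-1-1,-11---,11---1
E = {--1000, --1110, -1-1-1, -11---, 00-011, 00-110, 1-0101, 11---1}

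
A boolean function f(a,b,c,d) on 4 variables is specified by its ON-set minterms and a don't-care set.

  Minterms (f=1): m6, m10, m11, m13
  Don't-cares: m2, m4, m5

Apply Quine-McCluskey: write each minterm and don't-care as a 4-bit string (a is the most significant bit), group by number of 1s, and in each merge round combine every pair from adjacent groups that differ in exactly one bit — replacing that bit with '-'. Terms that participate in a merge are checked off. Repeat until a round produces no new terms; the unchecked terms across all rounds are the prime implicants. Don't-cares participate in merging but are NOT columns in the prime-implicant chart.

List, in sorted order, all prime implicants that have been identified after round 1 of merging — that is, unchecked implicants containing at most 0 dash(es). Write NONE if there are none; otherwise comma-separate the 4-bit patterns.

NONE

[col 0] 0010*, 0100*, 0101*, 0110*, 1010*, 1011*, 1101*
[col 1] -010, -101, 0-10, 01-0, 010-, 101-
Prime implicants: -010, -101, 0-10, 01-0, 010-, 101-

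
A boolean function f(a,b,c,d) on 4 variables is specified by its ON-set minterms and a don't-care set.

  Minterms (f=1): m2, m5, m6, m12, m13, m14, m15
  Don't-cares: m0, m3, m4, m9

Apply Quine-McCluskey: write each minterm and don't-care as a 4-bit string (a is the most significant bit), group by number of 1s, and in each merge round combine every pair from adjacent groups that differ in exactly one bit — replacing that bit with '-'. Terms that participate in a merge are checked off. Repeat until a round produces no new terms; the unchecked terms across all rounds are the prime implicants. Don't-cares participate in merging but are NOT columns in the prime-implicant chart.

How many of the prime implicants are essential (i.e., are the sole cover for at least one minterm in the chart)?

[col 0] 0000*, 0010*, 0011*, 0100*, 0101*, 0110*, 1001*, 1100*, 1101*, 1110*, 1111*
[col 1] -100*, -101*, -110*, 0-00*, 0-10*, 00-0*, 001-, 01-0*, 010-*, 1-01, 11-0*, 11-1*, 110-*, 111-*
[col 2] -1-0, -10-, 0--0, 11--
Prime implicants: -1-0, -10-, 0--0, 001-, 1-01, 11--
PI chart (minterm → PIs covering it):
  2 | 0--0,001-
  5 | -10-  (sole → essential)
  6 | -1-0,0--0
  12 | -1-0,-10-,11--
  13 | -10-,1-01,11--
  14 | -1-0,11--
  15 | 11--  (sole → essential)
Essential prime implicants: -10-, 11--

2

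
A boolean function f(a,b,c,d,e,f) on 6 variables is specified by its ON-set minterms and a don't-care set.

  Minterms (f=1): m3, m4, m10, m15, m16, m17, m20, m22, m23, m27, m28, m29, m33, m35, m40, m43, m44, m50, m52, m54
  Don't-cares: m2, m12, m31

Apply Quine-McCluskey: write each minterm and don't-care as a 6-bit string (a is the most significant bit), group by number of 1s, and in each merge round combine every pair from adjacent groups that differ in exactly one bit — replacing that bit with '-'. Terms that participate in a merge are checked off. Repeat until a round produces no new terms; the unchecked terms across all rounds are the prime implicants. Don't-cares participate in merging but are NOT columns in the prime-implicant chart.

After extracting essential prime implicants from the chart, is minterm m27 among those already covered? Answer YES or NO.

Round 0: 000010✓ 000011✓ 000100✓ 001010✓ 001100✓ 001111✓ 010000✓ 010001✓ 010100✓ 010110✓ 010111✓ 011011✓ 011100✓ 011101✓ 011111✓ 100001✓ 100011✓ 101000✓ 101011✓ 101100✓ 110010✓ 110100✓ 110110✓
Round 1: -00011 -01100 -10100✓ -10110✓ 0-0100✓ 0-1100✓ 0-1111 00-010 00-100✓ 00001- 01-100✓ 01-111 010-00 01000- 0101-0✓ 01011- 011-11 0111-1 01110- 10-011 1000-1 101-00 110-10 1101-0✓
Round 2: -101-0 0--100
PIs = {-00011, -01100, -101-0, 0--100, 0-1111, 00-010, 00001-, 01-111, 010-00, 01000-, 01011-, 011-11, 0111-1, 01110-, 10-011, 1000-1, 101-00, 110-10}
Coverage chart:
  m3: -00011,00001-
  m4: 0--100 ←essential
  m10: 00-010 ←essential
  m15: 0-1111 ←essential
  m16: 010-00,01000-
  m17: 01000- ←essential
  m20: -101-0,0--100,010-00
  m22: -101-0,01011-
  m23: 01-111,01011-
  m27: 011-11 ←essential
  m28: 0--100,01110-
  m29: 0111-1,01110-
  m33: 1000-1 ←essential
  m35: -00011,10-011,1000-1
  m40: 101-00 ←essential
  m43: 10-011 ←essential
  m44: -01100,101-00
  m50: 110-10 ←essential
  m52: -101-0 ←essential
  m54: -101-0,110-10
Essential: -101-0, 0--100, 0-1111, 00-010, 01000-, 011-11, 10-011, 1000-1, 101-00, 110-10

YES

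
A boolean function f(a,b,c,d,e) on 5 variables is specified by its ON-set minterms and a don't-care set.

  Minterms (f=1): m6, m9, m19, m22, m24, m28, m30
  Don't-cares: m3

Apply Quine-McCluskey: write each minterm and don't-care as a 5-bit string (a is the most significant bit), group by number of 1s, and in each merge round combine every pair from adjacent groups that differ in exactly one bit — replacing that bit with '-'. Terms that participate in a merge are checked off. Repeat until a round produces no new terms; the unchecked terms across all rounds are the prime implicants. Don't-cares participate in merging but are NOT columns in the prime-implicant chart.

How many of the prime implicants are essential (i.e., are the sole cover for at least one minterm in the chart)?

4

[col 0] 00011*, 00110*, 01001, 10011*, 10110*, 11000*, 11100*, 11110*
[col 1] -0011, -0110, 1-110, 11-00, 111-0
Prime implicants: -0011, -0110, 01001, 1-110, 11-00, 111-0
PI chart (minterm → PIs covering it):
  6 | -0110  (sole → essential)
  9 | 01001  (sole → essential)
  19 | -0011  (sole → essential)
  22 | -0110,1-110
  24 | 11-00  (sole → essential)
  28 | 11-00,111-0
  30 | 1-110,111-0
Essential prime implicants: -0011, -0110, 01001, 11-00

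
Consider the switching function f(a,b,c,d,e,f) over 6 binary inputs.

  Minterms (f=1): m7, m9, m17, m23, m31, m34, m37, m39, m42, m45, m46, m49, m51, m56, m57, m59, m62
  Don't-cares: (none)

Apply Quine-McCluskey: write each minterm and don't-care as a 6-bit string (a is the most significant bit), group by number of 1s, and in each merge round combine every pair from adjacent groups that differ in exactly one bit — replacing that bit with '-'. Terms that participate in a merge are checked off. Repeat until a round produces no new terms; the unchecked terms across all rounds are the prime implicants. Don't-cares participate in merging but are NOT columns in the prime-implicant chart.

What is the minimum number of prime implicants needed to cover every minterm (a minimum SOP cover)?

9

size-2^0 implicants → 000111(✓)  001001  010001(✓)  010111(✓)  011111(✓)  100010(✓)  100101(✓)  100111(✓)  101010(✓)  101101(✓)  101110(✓)  110001(✓)  110011(✓)  111000(✓)  111001(✓)  111011(✓)  111110(✓)
size-2^1 implicants → -00111  -10001  0-0111  01-111  1-1110  10-010  10-101  1001-1  101-10  11-001(✓)  11-011(✓)  1100-1(✓)  1110-1(✓)  11100-
size-2^2 implicants → 11-0-1
Unchecked terms (primes): -00111, -10001, 0-0111, 001001, 01-111, 1-1110, 10-010, 10-101, 1001-1, 101-10, 11-0-1, 11100-
Minterm coverage:
  m7 ⊆ -00111,0-0111
  m9 ⊆ 001001 [E]
  m17 ⊆ -10001 [E]
  m23 ⊆ 0-0111,01-111
  m31 ⊆ 01-111 [E]
  m34 ⊆ 10-010 [E]
  m37 ⊆ 10-101,1001-1
  m39 ⊆ -00111,1001-1
  m42 ⊆ 10-010,101-10
  m45 ⊆ 10-101 [E]
  m46 ⊆ 1-1110,101-10
  m49 ⊆ -10001,11-0-1
  m51 ⊆ 11-0-1 [E]
  m56 ⊆ 11100- [E]
  m57 ⊆ 11-0-1,11100-
  m59 ⊆ 11-0-1 [E]
  m62 ⊆ 1-1110 [E]
E = {-10001, 001001, 01-111, 1-1110, 10-010, 10-101, 11-0-1, 11100-}
Petrick residual → -00111
Cover = b'c'def + bc'd'e'f + a'b'cd'e'f + a'bdef + acdef' + ab'd'ef' + ab'de'f + abd'f + abcd'e'  |cover|=9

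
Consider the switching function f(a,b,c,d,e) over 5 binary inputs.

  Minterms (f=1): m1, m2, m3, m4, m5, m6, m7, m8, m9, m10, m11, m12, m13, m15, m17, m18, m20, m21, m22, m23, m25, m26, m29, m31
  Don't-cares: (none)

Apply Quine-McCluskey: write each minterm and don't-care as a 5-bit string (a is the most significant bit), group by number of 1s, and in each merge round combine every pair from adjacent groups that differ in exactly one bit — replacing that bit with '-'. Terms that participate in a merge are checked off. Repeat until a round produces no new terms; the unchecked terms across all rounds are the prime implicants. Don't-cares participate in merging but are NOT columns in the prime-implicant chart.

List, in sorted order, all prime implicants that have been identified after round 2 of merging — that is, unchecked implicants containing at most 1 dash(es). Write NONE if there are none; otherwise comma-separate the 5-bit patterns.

NONE

[col 0] 00001*, 00010*, 00011*, 00100*, 00101*, 00110*, 00111*, 01000*, 01001*, 01010*, 01011*, 01100*, 01101*, 01111*, 10001*, 10010*, 10100*, 10101*, 10110*, 10111*, 11001*, 11010*, 11101*, 11111*
[col 1] -0001*, -0010*, -0100*, -0101*, -0110*, -0111*, -1001*, -1010*, -1101*, -1111*, 0-001*, 0-010*, 0-011*, 0-100*, 0-101*, 0-111*, 00-01*, 00-10*, 00-11*, 000-1*, 0001-*, 001-0*, 001-1*, 0010-*, 0011-*, 01-00*, 01-01*, 01-11*, 010-0*, 010-1*, 0100-*, 0101-*, 011-1*, 0110-*, 1-001*, 1-010*, 1-101*, 1-111*, 10-01*, 10-10*, 101-0*, 101-1*, 1010-*, 1011-*, 11-01*, 111-1*
[col 2] --001*, --010, --101*, --111*, -0-01*, -0-10, -01-0*, -01-1*, -010-*, -011-*, -1-01*, -11-1*, 0--01*, 0--11*, 0-0-1*, 0-01-, 0-1-1*, 0-10-, 00--1*, 00-1-, 001--*, 01--1*, 01-0-, 010--, 1--01*, 1-1-1*, 101--*
[col 3] ---01, --1-1, -01--, 0---1
Prime implicants: ---01, --010, --1-1, -0-10, -01--, 0---1, 0-01-, 0-10-, 00-1-, 01-0-, 010--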